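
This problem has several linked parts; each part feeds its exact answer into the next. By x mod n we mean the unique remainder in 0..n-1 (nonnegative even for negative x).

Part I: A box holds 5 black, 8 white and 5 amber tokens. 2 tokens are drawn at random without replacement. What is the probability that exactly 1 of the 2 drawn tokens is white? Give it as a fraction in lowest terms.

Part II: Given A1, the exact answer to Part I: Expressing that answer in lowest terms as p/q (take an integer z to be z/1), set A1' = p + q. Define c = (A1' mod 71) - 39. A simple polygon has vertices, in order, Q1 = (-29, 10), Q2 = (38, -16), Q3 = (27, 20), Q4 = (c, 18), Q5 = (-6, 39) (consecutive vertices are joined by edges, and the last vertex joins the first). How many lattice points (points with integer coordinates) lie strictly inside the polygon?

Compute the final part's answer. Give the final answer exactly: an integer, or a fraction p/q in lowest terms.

Part I: total draws C(18,2) = 153; favorable C(8,1)*C(10,1) = 80; P = 80/153; answer 80/153
Part II: A1 = 80/153; threaded value p + q = 233; c = -19; cross terms: (-29*-16 - 38*10)=84, (38*20 - 27*-16)=1192, (27*18 - -19*20)=866, (-19*39 - -6*18)=-633, (-6*10 - -29*39)=1071; twice the area = |2580| = 2580; area = 1290; boundary points = 1 + 1 + 2 + 1 + 1 = 6; strictly interior points = area - boundary/2 + 1 = 1288; answer 1288

1288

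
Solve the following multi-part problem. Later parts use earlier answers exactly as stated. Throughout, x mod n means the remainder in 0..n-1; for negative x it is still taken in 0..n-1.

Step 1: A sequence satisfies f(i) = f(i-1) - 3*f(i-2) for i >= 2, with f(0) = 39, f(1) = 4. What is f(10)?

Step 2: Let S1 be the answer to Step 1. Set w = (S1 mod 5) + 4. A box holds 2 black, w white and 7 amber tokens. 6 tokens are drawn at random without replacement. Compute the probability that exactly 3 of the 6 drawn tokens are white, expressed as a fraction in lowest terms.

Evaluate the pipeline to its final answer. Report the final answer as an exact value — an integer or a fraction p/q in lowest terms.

48/143

Step 1: f(2) = 1*(4) - 3*(39) = -113; iterating: f(2)=-113, f(3)=-125, f(4)=214, f(5)=589, f(6)=-53, f(7)=-1820, f(8)=-1661, f(9)=3799, f(10)=8782; answer 8782
Step 2: S1 = 8782; w = 6; total draws C(15,6) = 5005; favorable C(6,3)*C(9,3) = 1680; P = 48/143; answer 48/143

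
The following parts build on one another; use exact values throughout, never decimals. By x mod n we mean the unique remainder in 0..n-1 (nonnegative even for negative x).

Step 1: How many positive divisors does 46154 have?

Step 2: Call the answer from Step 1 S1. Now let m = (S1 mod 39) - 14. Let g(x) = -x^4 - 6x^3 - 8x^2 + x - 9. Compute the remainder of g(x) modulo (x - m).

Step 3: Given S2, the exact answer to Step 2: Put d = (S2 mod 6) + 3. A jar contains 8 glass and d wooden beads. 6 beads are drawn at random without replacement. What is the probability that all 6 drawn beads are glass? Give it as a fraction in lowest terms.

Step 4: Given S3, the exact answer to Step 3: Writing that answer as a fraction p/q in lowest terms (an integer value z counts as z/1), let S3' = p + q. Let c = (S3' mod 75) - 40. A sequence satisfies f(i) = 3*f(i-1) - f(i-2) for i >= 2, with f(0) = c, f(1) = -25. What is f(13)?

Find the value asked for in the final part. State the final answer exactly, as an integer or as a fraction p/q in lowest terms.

Step 1: 46154 = 2 * 47 * 491; number of divisors = (1+1) * (1+1) * (1+1) = 8; answer 8
Step 2: S1 = 8; m = -6; remainder = value at the root: -1*(-6)^4 - 6*(-6)^3 - 8*(-6)^2 + 1*(-6)^1 - 9 = (-1296) + (1296) + (-288) + (-6) + (-9) = -303; answer -303
Step 3: S2 = -303; d = 6; total draws C(14,6) = 3003; favorable C(8,6) = 28; P = 4/429; answer 4/429
Step 4: S3 = 4/429; threaded value p + q = 433; c = 18; f(2) = 3*(-25) - 1*(18) = -93; iterating: f(2)=-93, f(3)=-254, f(4)=-669, f(5)=-1753, f(6)=-4590, f(7)=-12017, f(8)=-31461, f(9)=-82366, f(10)=-215637, f(11)=-564545, f(12)=-1477998, f(13)=-3869449; answer -3869449

-3869449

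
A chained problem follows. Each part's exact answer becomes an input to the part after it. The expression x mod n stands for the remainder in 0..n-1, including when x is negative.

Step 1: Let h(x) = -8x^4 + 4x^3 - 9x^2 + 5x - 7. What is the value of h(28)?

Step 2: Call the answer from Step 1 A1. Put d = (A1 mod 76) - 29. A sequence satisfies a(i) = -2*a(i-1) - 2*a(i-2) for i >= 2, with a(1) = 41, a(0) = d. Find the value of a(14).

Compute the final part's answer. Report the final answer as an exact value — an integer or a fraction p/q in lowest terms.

Step 1: -8*(28)^4 + 4*(28)^3 - 9*(28)^2 + 5*(28)^1 - 7 = (-4917248) + (87808) + (-7056) + (140) + (-7) = -4836363; answer -4836363
Step 2: A1 = -4836363; d = 20; a(2) = -2*(41) - 2*(20) = -122; iterating: a(2)=-122, a(3)=162, a(4)=-80, a(5)=-164, a(6)=488, a(7)=-648, a(8)=320, a(9)=656, a(10)=-1952, a(11)=2592, a(12)=-1280, a(13)=-2624, a(14)=7808; answer 7808

7808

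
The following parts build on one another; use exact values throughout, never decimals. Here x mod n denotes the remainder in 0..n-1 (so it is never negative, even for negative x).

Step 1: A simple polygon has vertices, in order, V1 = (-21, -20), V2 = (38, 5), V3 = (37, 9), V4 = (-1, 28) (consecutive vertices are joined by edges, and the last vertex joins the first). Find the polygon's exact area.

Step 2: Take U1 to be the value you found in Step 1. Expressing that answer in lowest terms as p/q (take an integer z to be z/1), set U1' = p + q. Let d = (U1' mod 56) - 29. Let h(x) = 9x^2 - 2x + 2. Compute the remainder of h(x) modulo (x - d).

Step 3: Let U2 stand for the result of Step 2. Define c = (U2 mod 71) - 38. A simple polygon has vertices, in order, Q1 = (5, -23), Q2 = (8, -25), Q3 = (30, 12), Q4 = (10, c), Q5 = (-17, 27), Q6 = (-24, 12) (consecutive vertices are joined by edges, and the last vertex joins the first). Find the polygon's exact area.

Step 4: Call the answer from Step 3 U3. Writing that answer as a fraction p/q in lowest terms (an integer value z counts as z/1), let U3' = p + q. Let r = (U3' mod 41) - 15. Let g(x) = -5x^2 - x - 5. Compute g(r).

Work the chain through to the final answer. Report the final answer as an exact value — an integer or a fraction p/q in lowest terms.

Step 1: cross terms: (-21*5 - 38*-20)=655, (38*9 - 37*5)=157, (37*28 - -1*9)=1045, (-1*-20 - -21*28)=608; twice the area = |2465| = 2465; area = 2465/2; answer 2465/2
Step 2: U1 = 2465/2; threaded value p + q = 2467; d = -26; remainder = value at the root: 9*(-26)^2 - 2*(-26)^1 + 2 = (6084) + (52) + (2) = 6138; answer 6138
Step 3: U2 = 6138; c = -6; cross terms: (5*-25 - 8*-23)=59, (8*12 - 30*-25)=846, (30*-6 - 10*12)=-300, (10*27 - -17*-6)=168, (-17*12 - -24*27)=444, (-24*-23 - 5*12)=492; twice the area = |1709| = 1709; area = 1709/2; answer 1709/2
Step 4: U3 = 1709/2; threaded value p + q = 1711; r = 15; -5*(15)^2 - 1*(15)^1 - 5 = (-1125) + (-15) + (-5) = -1145; answer -1145

-1145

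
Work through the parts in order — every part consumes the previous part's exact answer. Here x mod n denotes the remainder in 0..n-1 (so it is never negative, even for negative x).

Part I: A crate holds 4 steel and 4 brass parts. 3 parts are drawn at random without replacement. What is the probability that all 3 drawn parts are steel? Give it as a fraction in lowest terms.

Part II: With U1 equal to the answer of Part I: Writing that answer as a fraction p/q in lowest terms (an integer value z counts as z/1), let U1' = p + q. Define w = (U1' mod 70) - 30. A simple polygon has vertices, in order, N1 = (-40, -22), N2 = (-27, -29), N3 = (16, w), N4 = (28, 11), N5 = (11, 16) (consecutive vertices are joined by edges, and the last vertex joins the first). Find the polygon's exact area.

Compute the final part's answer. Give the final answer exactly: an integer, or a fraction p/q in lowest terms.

1378

Part I: total draws C(8,3) = 56; favorable C(4,3) = 4; P = 1/14; answer 1/14
Part II: U1 = 1/14; threaded value p + q = 15; w = -15; cross terms: (-40*-29 - -27*-22)=566, (-27*-15 - 16*-29)=869, (16*11 - 28*-15)=596, (28*16 - 11*11)=327, (11*-22 - -40*16)=398; twice the area = |2756| = 2756; area = 1378; answer 1378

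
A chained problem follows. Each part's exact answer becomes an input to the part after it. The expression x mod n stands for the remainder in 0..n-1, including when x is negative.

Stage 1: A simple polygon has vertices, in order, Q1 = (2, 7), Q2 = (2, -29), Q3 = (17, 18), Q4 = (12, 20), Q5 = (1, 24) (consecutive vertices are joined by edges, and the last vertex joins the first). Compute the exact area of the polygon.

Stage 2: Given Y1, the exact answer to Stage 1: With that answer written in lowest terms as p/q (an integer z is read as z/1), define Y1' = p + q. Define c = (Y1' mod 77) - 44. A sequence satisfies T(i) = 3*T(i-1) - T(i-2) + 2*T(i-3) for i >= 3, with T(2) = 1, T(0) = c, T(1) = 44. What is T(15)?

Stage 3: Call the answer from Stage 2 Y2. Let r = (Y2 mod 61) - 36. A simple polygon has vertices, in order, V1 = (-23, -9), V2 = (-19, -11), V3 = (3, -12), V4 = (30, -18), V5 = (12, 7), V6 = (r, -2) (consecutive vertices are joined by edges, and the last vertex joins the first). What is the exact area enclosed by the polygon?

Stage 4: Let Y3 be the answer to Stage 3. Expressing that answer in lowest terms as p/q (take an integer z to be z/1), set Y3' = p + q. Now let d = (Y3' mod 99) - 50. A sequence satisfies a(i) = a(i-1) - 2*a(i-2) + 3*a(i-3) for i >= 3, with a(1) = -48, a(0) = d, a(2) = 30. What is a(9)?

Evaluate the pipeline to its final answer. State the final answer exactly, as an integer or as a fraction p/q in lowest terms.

-1398

Stage 1: cross terms: (2*-29 - 2*7)=-72, (2*18 - 17*-29)=529, (17*20 - 12*18)=124, (12*24 - 1*20)=268, (1*7 - 2*24)=-41; twice the area = |808| = 808; area = 404; answer 404
Stage 2: Y1 = 404; threaded value p + q = 405; c = -24; T(3) = 3*(1) - 1*(44) + 2*(-24) = -89; iterating: T(3)=-89, T(4)=-180, T(5)=-449, T(6)=-1345, T(7)=-3946, T(8)=-11391, T(9)=-32917, T(10)=-95252, T(11)=-275621, T(12)=-797445, T(13)=-2307218, T(14)=-6675451, T(15)=-19314025; answer -19314025
Stage 3: Y2 = -19314025; r = 3; cross terms: (-23*-11 - -19*-9)=82, (-19*-12 - 3*-11)=261, (3*-18 - 30*-12)=306, (30*7 - 12*-18)=426, (12*-2 - 3*7)=-45, (3*-9 - -23*-2)=-73; twice the area = |957| = 957; area = 957/2; answer 957/2
Stage 4: Y3 = 957/2; threaded value p + q = 959; d = 18; a(3) = 1*(30) - 2*(-48) + 3*(18) = 180; iterating: a(3)=180, a(4)=-24, a(5)=-294, a(6)=294, a(7)=810, a(8)=-660, a(9)=-1398; answer -1398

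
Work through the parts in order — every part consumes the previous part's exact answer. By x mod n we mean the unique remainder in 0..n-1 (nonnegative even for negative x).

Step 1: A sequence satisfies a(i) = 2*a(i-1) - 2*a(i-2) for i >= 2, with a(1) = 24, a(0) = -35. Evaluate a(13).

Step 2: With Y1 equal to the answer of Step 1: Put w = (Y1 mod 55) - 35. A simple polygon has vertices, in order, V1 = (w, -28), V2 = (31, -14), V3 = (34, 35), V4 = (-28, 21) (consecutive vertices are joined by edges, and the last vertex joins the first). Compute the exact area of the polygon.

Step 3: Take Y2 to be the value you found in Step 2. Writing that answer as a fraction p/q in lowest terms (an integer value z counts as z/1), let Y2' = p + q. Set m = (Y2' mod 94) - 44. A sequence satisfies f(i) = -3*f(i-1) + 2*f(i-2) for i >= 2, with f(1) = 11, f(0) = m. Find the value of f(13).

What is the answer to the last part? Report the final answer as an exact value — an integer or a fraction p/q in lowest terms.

-39222601

Step 1: a(2) = 2*(24) - 2*(-35) = 118; iterating: a(2)=118, a(3)=188, a(4)=140, a(5)=-96, a(6)=-472, a(7)=-752, a(8)=-560, a(9)=384, a(10)=1888, a(11)=3008, a(12)=2240, a(13)=-1536; answer -1536
Step 2: Y1 = -1536; w = -31; cross terms: (-31*-14 - 31*-28)=1302, (31*35 - 34*-14)=1561, (34*21 - -28*35)=1694, (-28*-28 - -31*21)=1435; twice the area = |5992| = 5992; area = 2996; answer 2996
Step 3: Y2 = 2996; threaded value p + q = 2997; m = 39; f(2) = -3*(11) + 2*(39) = 45; iterating: f(2)=45, f(3)=-113, f(4)=429, f(5)=-1513, f(6)=5397, f(7)=-19217, f(8)=68445, f(9)=-243769, f(10)=868197, f(11)=-3092129, f(12)=11012781, f(13)=-39222601; answer -39222601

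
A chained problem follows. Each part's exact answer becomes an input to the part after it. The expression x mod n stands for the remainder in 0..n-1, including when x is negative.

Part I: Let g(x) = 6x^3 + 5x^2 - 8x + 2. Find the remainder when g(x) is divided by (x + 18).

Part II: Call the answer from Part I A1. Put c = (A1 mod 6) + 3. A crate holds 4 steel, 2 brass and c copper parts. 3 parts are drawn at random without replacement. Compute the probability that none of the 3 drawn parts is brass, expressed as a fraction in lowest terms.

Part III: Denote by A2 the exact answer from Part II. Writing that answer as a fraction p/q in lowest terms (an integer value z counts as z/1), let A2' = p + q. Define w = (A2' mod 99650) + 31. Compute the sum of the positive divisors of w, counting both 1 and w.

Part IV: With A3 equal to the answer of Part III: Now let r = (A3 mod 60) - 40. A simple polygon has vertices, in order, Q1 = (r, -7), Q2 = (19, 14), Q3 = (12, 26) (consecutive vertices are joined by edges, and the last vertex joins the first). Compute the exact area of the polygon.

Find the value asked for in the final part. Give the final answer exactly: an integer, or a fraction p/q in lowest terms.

855/2

Part I: remainder = value at the root: 6*(-18)^3 + 5*(-18)^2 - 8*(-18)^1 + 2 = (-34992) + (1620) + (144) + (2) = -33226; answer -33226
Part II: A1 = -33226; c = 5; total draws C(11,3) = 165; favorable C(9,3) = 84; P = 28/55; answer 28/55
Part III: A2 = 28/55; threaded value p + q = 83; w = 114; 114 = 2 * 3 * 19; sigma = (1 + 2) * (1 + 3) * (1 + 19) = 3 * 4 * 20 = 240; answer 240
Part IV: A3 = 240; r = -40; cross terms: (-40*14 - 19*-7)=-427, (19*26 - 12*14)=326, (12*-7 - -40*26)=956; twice the area = |855| = 855; area = 855/2; answer 855/2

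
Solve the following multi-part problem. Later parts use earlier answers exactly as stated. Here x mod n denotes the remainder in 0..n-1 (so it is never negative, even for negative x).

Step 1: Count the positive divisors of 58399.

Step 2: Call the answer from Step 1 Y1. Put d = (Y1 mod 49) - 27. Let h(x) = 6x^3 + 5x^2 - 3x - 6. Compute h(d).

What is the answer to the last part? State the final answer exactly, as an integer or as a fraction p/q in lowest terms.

-70294

Step 1: 58399 = 11 * 5309; number of divisors = (1+1) * (1+1) = 4; answer 4
Step 2: Y1 = 4; d = -23; 6*(-23)^3 + 5*(-23)^2 - 3*(-23)^1 - 6 = (-73002) + (2645) + (69) + (-6) = -70294; answer -70294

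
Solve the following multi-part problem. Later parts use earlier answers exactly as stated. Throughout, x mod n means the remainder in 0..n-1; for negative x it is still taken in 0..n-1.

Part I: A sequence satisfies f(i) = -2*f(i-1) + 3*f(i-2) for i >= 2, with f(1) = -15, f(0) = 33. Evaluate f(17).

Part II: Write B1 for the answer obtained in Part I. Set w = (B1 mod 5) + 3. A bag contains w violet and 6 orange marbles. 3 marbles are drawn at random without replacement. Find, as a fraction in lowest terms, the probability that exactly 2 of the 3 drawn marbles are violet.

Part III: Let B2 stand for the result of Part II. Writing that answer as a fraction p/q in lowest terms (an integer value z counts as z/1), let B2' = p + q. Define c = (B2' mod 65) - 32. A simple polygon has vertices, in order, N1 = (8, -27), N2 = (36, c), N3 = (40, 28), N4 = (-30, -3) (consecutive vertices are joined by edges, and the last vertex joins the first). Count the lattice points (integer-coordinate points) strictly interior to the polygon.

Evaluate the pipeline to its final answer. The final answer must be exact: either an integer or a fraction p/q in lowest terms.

2004

Part I: f(2) = -2*(-15) + 3*(33) = 129; iterating: f(2)=129, f(3)=-303, f(4)=993, f(5)=-2895, f(6)=8769, f(7)=-26223, f(8)=78753, f(9)=-236175, f(10)=708609, f(11)=-2125743, f(12)=6377313, f(13)=-19131855, f(14)=57395649, f(15)=-172186863, f(16)=516560673, f(17)=-1549681935; answer -1549681935
Part II: B1 = -1549681935; w = 3; total draws C(9,3) = 84; favorable C(3,2)*C(6,1) = 18; P = 3/14; answer 3/14
Part III: B2 = 3/14; threaded value p + q = 17; c = -15; cross terms: (8*-15 - 36*-27)=852, (36*28 - 40*-15)=1608, (40*-3 - -30*28)=720, (-30*-27 - 8*-3)=834; twice the area = |4014| = 4014; area = 2007; boundary points = 4 + 1 + 1 + 2 = 8; strictly interior points = area - boundary/2 + 1 = 2004; answer 2004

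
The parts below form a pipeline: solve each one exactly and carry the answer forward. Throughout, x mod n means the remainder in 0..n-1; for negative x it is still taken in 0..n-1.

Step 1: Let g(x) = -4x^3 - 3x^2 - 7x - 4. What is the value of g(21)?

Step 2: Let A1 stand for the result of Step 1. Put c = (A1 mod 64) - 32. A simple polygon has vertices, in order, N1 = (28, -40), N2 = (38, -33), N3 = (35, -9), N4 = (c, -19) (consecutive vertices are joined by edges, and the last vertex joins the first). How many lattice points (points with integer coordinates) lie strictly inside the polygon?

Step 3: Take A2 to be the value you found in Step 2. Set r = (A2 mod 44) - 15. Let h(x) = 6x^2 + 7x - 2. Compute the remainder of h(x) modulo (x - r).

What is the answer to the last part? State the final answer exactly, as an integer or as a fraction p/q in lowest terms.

Step 1: -4*(21)^3 - 3*(21)^2 - 7*(21)^1 - 4 = (-37044) + (-1323) + (-147) + (-4) = -38518; answer -38518
Step 2: A1 = -38518; c = -22; cross terms: (28*-33 - 38*-40)=596, (38*-9 - 35*-33)=813, (35*-19 - -22*-9)=-863, (-22*-40 - 28*-19)=1412; twice the area = |1958| = 1958; area = 979; boundary points = 1 + 3 + 1 + 1 = 6; strictly interior points = area - boundary/2 + 1 = 977; answer 977
Step 3: A2 = 977; r = -6; remainder = value at the root: 6*(-6)^2 + 7*(-6)^1 - 2 = (216) + (-42) + (-2) = 172; answer 172

172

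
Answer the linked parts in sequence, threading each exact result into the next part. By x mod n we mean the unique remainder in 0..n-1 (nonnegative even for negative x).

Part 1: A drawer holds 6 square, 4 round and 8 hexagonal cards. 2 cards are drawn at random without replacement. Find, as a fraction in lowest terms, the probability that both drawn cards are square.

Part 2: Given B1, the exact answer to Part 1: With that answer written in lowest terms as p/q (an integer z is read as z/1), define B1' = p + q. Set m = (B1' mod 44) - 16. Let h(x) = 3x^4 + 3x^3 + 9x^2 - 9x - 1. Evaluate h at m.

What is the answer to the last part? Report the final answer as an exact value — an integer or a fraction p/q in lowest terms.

755

Part 1: total draws C(18,2) = 153; favorable C(6,2) = 15; P = 5/51; answer 5/51
Part 2: B1 = 5/51; threaded value p + q = 56; m = -4; 3*(-4)^4 + 3*(-4)^3 + 9*(-4)^2 - 9*(-4)^1 - 1 = (768) + (-192) + (144) + (36) + (-1) = 755; answer 755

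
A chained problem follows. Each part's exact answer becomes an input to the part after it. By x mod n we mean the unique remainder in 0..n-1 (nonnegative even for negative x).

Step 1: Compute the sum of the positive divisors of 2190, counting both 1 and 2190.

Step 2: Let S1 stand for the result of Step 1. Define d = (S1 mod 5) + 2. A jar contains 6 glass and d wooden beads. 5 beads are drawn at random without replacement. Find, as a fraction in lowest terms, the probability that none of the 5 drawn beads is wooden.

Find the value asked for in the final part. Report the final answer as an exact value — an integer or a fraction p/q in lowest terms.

Step 1: 2190 = 2 * 3 * 5 * 73; sigma = (1 + 2) * (1 + 3) * (1 + 5) * (1 + 73) = 3 * 4 * 6 * 74 = 5328; answer 5328
Step 2: S1 = 5328; d = 5; total draws C(11,5) = 462; favorable C(6,5) = 6; P = 1/77; answer 1/77

1/77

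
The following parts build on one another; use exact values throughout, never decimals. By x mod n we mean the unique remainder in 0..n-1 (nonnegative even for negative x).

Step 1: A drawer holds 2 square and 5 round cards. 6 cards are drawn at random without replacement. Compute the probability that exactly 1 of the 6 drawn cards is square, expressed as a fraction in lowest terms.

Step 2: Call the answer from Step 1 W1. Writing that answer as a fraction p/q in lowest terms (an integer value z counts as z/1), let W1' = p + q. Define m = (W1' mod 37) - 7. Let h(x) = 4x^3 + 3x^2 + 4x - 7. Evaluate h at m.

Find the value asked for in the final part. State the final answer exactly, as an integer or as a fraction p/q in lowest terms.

Step 1: total draws C(7,6) = 7; favorable C(2,1)*C(5,5) = 2; P = 2/7; answer 2/7
Step 2: W1 = 2/7; threaded value p + q = 9; m = 2; 4*(2)^3 + 3*(2)^2 + 4*(2)^1 - 7 = (32) + (12) + (8) + (-7) = 45; answer 45

45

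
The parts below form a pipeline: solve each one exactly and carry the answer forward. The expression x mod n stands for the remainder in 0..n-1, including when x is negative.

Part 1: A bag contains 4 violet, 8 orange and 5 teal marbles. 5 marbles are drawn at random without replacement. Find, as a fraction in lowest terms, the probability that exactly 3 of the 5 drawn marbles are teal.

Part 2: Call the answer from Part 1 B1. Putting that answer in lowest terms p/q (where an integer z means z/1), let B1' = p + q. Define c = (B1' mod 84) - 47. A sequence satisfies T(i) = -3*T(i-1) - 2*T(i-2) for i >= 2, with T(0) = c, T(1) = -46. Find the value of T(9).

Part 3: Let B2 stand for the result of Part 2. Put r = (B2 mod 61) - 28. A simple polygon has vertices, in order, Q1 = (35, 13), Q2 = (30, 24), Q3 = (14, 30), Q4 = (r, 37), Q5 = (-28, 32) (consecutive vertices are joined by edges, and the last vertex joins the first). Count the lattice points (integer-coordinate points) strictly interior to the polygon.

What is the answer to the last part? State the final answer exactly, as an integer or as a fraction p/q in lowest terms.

Part 1: total draws C(17,5) = 6188; favorable C(5,3)*C(12,2) = 660; P = 165/1547; answer 165/1547
Part 2: B1 = 165/1547; threaded value p + q = 1712; c = -15; T(2) = -3*(-46) - 2*(-15) = 168; iterating: T(2)=168, T(3)=-412, T(4)=900, T(5)=-1876, T(6)=3828, T(7)=-7732, T(8)=15540, T(9)=-31156; answer -31156
Part 3: B2 = -31156; r = -13; cross terms: (35*24 - 30*13)=450, (30*30 - 14*24)=564, (14*37 - -13*30)=908, (-13*32 - -28*37)=620, (-28*13 - 35*32)=-1484; twice the area = |1058| = 1058; area = 529; boundary points = 1 + 2 + 1 + 5 + 1 = 10; strictly interior points = area - boundary/2 + 1 = 525; answer 525

525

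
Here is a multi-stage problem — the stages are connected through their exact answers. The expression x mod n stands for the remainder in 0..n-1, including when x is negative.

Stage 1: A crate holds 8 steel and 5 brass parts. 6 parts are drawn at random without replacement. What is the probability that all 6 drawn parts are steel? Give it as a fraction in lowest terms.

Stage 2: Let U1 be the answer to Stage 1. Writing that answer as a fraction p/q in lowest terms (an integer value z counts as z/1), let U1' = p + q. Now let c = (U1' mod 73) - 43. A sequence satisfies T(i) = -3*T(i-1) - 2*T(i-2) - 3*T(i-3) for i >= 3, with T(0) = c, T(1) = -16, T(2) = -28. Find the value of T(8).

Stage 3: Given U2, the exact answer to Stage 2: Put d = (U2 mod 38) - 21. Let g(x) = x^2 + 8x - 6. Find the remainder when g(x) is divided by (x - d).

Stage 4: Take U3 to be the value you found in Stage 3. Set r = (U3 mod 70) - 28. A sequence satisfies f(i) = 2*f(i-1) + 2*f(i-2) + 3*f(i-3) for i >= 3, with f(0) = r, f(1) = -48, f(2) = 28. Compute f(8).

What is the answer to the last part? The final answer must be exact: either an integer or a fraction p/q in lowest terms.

-9548

Stage 1: total draws C(13,6) = 1716; favorable C(8,6) = 28; P = 7/429; answer 7/429
Stage 2: U1 = 7/429; threaded value p + q = 436; c = 28; T(3) = -3*(-28) - 2*(-16) - 3*(28) = 32; iterating: T(3)=32, T(4)=8, T(5)=-4, T(6)=-100, T(7)=284, T(8)=-640; answer -640
Stage 3: U2 = -640; d = -15; remainder = value at the root: 1*(-15)^2 + 8*(-15)^1 - 6 = (225) + (-120) + (-6) = 99; answer 99
Stage 4: U3 = 99; r = 1; f(3) = 2*(28) + 2*(-48) + 3*(1) = -37; iterating: f(3)=-37, f(4)=-162, f(5)=-314, f(6)=-1063, f(7)=-3240, f(8)=-9548; answer -9548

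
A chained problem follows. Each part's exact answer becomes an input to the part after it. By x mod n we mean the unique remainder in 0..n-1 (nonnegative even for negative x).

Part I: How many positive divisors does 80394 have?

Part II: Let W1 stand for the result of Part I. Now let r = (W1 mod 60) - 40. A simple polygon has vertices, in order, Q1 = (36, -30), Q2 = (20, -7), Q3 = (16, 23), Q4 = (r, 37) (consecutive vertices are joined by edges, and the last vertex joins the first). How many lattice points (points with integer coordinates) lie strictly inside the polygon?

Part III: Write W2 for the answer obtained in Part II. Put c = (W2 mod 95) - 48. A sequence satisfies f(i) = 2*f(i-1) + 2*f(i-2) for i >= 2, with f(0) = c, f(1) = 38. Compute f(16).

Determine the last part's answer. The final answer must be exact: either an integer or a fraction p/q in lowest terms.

Part I: 80394 = 2 * 3 * 13399; number of divisors = (1+1) * (1+1) * (1+1) = 8; answer 8
Part II: W1 = 8; r = -32; cross terms: (36*-7 - 20*-30)=348, (20*23 - 16*-7)=572, (16*37 - -32*23)=1328, (-32*-30 - 36*37)=-372; twice the area = |1876| = 1876; area = 938; boundary points = 1 + 2 + 2 + 1 = 6; strictly interior points = area - boundary/2 + 1 = 936; answer 936
Part III: W2 = 936; c = 33; f(2) = 2*(38) + 2*(33) = 142; iterating: f(2)=142, f(3)=360, f(4)=1004, f(5)=2728, f(6)=7464, f(7)=20384, f(8)=55696, f(9)=152160, f(10)=415712, f(11)=1135744, f(12)=3102912, f(13)=8477312, f(14)=23160448, f(15)=63275520, f(16)=172871936; answer 172871936

172871936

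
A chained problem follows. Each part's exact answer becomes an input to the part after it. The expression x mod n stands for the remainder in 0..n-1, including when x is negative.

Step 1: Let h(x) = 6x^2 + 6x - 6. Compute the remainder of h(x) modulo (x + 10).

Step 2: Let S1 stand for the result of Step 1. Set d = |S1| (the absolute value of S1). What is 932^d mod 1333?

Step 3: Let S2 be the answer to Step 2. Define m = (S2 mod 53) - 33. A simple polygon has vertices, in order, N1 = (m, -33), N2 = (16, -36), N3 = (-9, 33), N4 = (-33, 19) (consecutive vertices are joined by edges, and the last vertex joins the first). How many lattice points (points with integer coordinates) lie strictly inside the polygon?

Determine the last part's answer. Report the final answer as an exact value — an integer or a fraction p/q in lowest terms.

Step 1: remainder = value at the root: 6*(-10)^2 + 6*(-10)^1 - 6 = (600) + (-60) + (-6) = 534; answer 534
Step 2: S1 = 534; d = 534; squarings mod 1333: 932^1=932, 932^2=841, 932^4=791, 932^8=504, 932^16=746, 932^32=655, 932^64=1132, 932^128=411, 932^256=963, 932^512=934; 932^534 = 932^2 * 932^4 * 932^16 * 932^512 = 47 (mod 1333); answer 47
Step 3: S2 = 47; m = 14; cross terms: (14*-36 - 16*-33)=24, (16*33 - -9*-36)=204, (-9*19 - -33*33)=918, (-33*-33 - 14*19)=823; twice the area = |1969| = 1969; area = 1969/2; boundary points = 1 + 1 + 2 + 1 = 5; strictly interior points = area - boundary/2 + 1 = 983; answer 983

983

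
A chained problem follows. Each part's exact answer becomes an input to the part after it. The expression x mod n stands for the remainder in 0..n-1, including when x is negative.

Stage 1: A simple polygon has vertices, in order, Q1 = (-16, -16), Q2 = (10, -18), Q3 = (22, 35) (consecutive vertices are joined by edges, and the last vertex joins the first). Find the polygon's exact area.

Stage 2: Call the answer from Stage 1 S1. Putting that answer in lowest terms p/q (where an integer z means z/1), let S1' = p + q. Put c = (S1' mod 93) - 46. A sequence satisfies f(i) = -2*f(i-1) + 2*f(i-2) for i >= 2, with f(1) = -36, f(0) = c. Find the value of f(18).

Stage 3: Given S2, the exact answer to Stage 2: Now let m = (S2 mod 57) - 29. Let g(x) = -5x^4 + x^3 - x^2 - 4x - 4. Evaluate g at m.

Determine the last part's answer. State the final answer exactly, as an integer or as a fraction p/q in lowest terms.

Stage 1: cross terms: (-16*-18 - 10*-16)=448, (10*35 - 22*-18)=746, (22*-16 - -16*35)=208; twice the area = |1402| = 1402; area = 701; answer 701
Stage 2: S1 = 701; threaded value p + q = 702; c = 5; f(2) = -2*(-36) + 2*(5) = 82; iterating: f(2)=82, f(3)=-236, f(4)=636, f(5)=-1744, f(6)=4760, f(7)=-13008, f(8)=35536, f(9)=-97088, f(10)=265248, f(11)=-724672, f(12)=1979840, f(13)=-5409024, f(14)=14777728, f(15)=-40373504, f(16)=110302464, f(17)=-301351936, f(18)=823308800; answer 823308800
Stage 3: S2 = 823308800; m = -27; -5*(-27)^4 + 1*(-27)^3 - 1*(-27)^2 - 4*(-27)^1 - 4 = (-2657205) + (-19683) + (-729) + (108) + (-4) = -2677513; answer -2677513

-2677513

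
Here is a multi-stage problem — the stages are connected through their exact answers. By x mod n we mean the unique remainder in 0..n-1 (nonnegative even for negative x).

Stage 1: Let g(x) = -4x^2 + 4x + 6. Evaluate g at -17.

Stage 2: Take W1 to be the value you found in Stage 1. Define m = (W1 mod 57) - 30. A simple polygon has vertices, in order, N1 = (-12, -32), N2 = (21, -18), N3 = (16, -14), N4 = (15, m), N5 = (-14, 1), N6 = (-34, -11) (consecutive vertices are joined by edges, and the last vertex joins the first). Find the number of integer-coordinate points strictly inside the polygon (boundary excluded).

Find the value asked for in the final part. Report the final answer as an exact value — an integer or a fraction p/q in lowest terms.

1212

Stage 1: -4*(-17)^2 + 4*(-17)^1 + 6 = (-1156) + (-68) + (6) = -1218; answer -1218
Stage 2: W1 = -1218; m = 6; cross terms: (-12*-18 - 21*-32)=888, (21*-14 - 16*-18)=-6, (16*6 - 15*-14)=306, (15*1 - -14*6)=99, (-14*-11 - -34*1)=188, (-34*-32 - -12*-11)=956; twice the area = |2431| = 2431; area = 2431/2; boundary points = 1 + 1 + 1 + 1 + 4 + 1 = 9; strictly interior points = area - boundary/2 + 1 = 1212; answer 1212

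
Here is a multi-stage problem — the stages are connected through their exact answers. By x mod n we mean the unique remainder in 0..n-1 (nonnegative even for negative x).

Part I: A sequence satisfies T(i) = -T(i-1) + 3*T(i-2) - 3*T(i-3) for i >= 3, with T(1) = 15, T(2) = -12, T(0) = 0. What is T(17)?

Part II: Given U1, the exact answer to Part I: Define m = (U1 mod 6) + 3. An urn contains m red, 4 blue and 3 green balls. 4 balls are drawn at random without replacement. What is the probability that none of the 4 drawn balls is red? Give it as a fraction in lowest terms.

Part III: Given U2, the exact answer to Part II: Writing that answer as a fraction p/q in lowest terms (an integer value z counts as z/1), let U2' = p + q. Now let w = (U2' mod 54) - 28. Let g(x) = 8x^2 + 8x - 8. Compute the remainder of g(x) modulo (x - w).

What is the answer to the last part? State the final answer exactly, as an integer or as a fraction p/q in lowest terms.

1672

Part I: T(3) = -1*(-12) + 3*(15) - 3*(0) = 57; iterating: T(3)=57, T(4)=-138, T(5)=345, T(6)=-930, T(7)=2379, T(8)=-6204, T(9)=16131, T(10)=-41880, T(11)=108885, T(12)=-282918, T(13)=735213, T(14)=-1910622, T(15)=4965015, T(16)=-12902520, T(17)=33529431; answer 33529431
Part II: U1 = 33529431; m = 6; total draws C(13,4) = 715; favorable C(7,4) = 35; P = 7/143; answer 7/143
Part III: U2 = 7/143; threaded value p + q = 150; w = 14; remainder = value at the root: 8*(14)^2 + 8*(14)^1 - 8 = (1568) + (112) + (-8) = 1672; answer 1672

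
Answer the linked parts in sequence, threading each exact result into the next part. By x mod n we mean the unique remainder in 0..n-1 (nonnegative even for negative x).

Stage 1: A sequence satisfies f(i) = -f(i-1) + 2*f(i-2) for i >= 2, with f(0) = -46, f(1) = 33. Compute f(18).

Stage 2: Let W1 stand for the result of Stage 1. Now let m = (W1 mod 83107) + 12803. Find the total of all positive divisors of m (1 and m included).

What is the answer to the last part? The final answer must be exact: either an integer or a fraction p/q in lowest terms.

138384

Stage 1: f(2) = -1*(33) + 2*(-46) = -125; iterating: f(2)=-125, f(3)=191, f(4)=-441, f(5)=823, f(6)=-1705, f(7)=3351, f(8)=-6761, f(9)=13463, f(10)=-26985, f(11)=53911, f(12)=-107881, f(13)=215703, f(14)=-431465, f(15)=862871, f(16)=-1725801, f(17)=3451543, f(18)=-6903145; answer -6903145
Stage 2: W1 = -6903145; m = 90646; 90646 = 2 * 61 * 743; sigma = (1 + 2) * (1 + 61) * (1 + 743) = 3 * 62 * 744 = 138384; answer 138384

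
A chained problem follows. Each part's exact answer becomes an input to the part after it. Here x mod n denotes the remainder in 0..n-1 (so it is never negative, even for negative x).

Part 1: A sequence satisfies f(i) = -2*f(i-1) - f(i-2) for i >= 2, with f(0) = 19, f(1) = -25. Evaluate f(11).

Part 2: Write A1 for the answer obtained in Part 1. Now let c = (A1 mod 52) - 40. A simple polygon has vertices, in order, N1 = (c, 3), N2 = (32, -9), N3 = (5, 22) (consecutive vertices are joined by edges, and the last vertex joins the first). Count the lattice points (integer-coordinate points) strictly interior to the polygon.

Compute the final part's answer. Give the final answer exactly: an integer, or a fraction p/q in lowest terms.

659

Part 1: f(2) = -2*(-25) - 1*(19) = 31; iterating: f(2)=31, f(3)=-37, f(4)=43, f(5)=-49, f(6)=55, f(7)=-61, f(8)=67, f(9)=-73, f(10)=79, f(11)=-85; answer -85
Part 2: A1 = -85; c = -21; cross terms: (-21*-9 - 32*3)=93, (32*22 - 5*-9)=749, (5*3 - -21*22)=477; twice the area = |1319| = 1319; area = 1319/2; boundary points = 1 + 1 + 1 = 3; strictly interior points = area - boundary/2 + 1 = 659; answer 659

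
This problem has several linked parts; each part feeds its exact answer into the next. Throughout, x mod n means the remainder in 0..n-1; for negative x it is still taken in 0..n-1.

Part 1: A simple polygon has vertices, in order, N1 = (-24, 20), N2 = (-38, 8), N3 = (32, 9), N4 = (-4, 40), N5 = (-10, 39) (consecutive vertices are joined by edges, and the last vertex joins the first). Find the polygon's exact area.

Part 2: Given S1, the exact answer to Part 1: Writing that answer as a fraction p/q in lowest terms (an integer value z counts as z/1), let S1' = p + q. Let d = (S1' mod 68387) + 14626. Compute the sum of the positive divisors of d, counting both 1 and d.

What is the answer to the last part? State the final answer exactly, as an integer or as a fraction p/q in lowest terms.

Part 1: cross terms: (-24*8 - -38*20)=568, (-38*9 - 32*8)=-598, (32*40 - -4*9)=1316, (-4*39 - -10*40)=244, (-10*20 - -24*39)=736; twice the area = |2266| = 2266; area = 1133; answer 1133
Part 2: S1 = 1133; threaded value p + q = 1134; d = 15760; 15760 = 2^4 * 5 * 197; sigma = (1 + 2 + 4 + 8 + 16) * (1 + 5) * (1 + 197) = 31 * 6 * 198 = 36828; answer 36828

36828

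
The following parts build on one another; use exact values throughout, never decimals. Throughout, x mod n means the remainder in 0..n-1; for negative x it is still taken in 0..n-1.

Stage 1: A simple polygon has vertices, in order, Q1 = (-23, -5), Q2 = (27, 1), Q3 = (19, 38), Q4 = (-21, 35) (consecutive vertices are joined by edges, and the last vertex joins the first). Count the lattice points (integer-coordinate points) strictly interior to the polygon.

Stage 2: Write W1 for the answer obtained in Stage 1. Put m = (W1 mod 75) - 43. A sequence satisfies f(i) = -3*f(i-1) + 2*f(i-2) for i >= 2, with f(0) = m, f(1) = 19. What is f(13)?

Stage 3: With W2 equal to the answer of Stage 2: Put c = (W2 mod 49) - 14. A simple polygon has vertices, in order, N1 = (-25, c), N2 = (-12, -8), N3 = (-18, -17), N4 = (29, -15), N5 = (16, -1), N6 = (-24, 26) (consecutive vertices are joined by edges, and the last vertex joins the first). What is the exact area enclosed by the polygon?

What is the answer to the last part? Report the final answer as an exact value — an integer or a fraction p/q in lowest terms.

Stage 1: cross terms: (-23*1 - 27*-5)=112, (27*38 - 19*1)=1007, (19*35 - -21*38)=1463, (-21*-5 - -23*35)=910; twice the area = |3492| = 3492; area = 1746; boundary points = 2 + 1 + 1 + 2 = 6; strictly interior points = area - boundary/2 + 1 = 1744; answer 1744
Stage 2: W1 = 1744; m = -24; f(2) = -3*(19) + 2*(-24) = -105; iterating: f(2)=-105, f(3)=353, f(4)=-1269, f(5)=4513, f(6)=-16077, f(7)=57257, f(8)=-203925, f(9)=726289, f(10)=-2586717, f(11)=9212729, f(12)=-32811621, f(13)=116860321; answer 116860321
Stage 3: W2 = 116860321; c = 11; cross terms: (-25*-8 - -12*11)=332, (-12*-17 - -18*-8)=60, (-18*-15 - 29*-17)=763, (29*-1 - 16*-15)=211, (16*26 - -24*-1)=392, (-24*11 - -25*26)=386; twice the area = |2144| = 2144; area = 1072; answer 1072

1072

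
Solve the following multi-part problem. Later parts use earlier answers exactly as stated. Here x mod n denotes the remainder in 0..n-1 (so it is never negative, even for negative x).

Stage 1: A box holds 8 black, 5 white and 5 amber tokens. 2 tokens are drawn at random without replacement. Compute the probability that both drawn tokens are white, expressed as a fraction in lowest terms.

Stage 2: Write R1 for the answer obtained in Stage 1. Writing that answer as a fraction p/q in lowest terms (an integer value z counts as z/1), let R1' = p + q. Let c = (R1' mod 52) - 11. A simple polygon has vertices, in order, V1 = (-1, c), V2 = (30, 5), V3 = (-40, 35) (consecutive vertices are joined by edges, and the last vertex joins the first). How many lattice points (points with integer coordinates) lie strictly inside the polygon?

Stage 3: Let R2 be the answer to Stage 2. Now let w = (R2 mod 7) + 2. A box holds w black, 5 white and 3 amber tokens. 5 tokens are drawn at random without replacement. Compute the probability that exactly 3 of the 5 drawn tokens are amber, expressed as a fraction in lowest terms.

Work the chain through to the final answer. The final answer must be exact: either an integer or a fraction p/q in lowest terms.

Stage 1: total draws C(18,2) = 153; favorable C(5,2) = 10; P = 10/153; answer 10/153
Stage 2: R1 = 10/153; threaded value p + q = 163; c = -4; cross terms: (-1*5 - 30*-4)=115, (30*35 - -40*5)=1250, (-40*-4 - -1*35)=195; twice the area = |1560| = 1560; area = 780; boundary points = 1 + 10 + 39 = 50; strictly interior points = area - boundary/2 + 1 = 756; answer 756
Stage 3: R2 = 756; w = 2; total draws C(10,5) = 252; favorable C(3,3)*C(7,2) = 21; P = 1/12; answer 1/12

1/12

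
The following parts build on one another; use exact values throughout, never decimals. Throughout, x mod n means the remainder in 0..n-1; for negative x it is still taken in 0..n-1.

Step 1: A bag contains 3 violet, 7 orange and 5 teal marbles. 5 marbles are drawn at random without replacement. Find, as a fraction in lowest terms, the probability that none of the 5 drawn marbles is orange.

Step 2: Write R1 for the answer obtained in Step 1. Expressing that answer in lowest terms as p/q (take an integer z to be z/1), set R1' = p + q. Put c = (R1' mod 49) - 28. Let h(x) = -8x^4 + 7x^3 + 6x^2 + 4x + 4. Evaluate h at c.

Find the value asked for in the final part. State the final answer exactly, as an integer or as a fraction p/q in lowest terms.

Step 1: total draws C(15,5) = 3003; favorable C(8,5) = 56; P = 8/429; answer 8/429
Step 2: R1 = 8/429; threaded value p + q = 437; c = 17; -8*(17)^4 + 7*(17)^3 + 6*(17)^2 + 4*(17)^1 + 4 = (-668168) + (34391) + (1734) + (68) + (4) = -631971; answer -631971

-631971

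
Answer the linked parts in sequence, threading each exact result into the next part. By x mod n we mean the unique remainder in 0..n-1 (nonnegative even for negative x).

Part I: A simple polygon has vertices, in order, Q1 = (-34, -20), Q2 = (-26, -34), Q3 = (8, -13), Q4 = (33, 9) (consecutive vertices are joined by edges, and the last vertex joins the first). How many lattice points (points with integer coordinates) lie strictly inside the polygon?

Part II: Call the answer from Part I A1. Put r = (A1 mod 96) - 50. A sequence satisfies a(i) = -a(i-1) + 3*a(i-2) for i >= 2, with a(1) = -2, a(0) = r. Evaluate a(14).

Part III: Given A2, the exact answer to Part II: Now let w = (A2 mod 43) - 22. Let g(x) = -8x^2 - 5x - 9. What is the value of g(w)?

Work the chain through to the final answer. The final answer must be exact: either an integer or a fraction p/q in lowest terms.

-234

Part I: cross terms: (-34*-34 - -26*-20)=636, (-26*-13 - 8*-34)=610, (8*9 - 33*-13)=501, (33*-20 - -34*9)=-354; twice the area = |1393| = 1393; area = 1393/2; boundary points = 2 + 1 + 1 + 1 = 5; strictly interior points = area - boundary/2 + 1 = 695; answer 695
Part II: A1 = 695; r = -27; a(2) = -1*(-2) + 3*(-27) = -79; iterating: a(2)=-79, a(3)=73, a(4)=-310, a(5)=529, a(6)=-1459, a(7)=3046, a(8)=-7423, a(9)=16561, a(10)=-38830, a(11)=88513, a(12)=-205003, a(13)=470542, a(14)=-1085551; answer -1085551
Part III: A2 = -1085551; w = 5; -8*(5)^2 - 5*(5)^1 - 9 = (-200) + (-25) + (-9) = -234; answer -234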